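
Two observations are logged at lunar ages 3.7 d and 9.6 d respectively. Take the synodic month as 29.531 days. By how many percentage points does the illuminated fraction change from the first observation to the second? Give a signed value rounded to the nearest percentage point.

θ₁ = 360° × 3.7/29.531 = 45.1°, f₁ = (1 − cos θ₁)/2 = 0.147.
θ₂ = 360° × 9.6/29.531 = 117.0°, f₂ = (1 − cos θ₂)/2 = 0.727.
Change = f₂ − f₁ = +0.580 → +58 percentage points.

+58 pp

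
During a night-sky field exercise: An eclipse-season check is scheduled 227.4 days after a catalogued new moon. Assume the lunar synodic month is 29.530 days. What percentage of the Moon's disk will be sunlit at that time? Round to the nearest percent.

227.4 d spans 7 complete synodic months (7 × 29.530 = 206.71 d) plus 20.69 d.
The Moon has covered 20.69/29.530 of its cycle, so θ ≈ 360° × 20.69/29.530 = 252.2°.
Illuminated fraction = (1 − cos 252.2°)/2 = (1 − (-0.305))/2 ≈ 0.653, so 65%.

65%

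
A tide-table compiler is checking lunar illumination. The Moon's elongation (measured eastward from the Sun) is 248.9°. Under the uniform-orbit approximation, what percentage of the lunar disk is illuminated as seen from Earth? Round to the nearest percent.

68%

cos 248.9° = (-0.360), so f = (1 − (-0.360))/2 = 0.680, i.e. 68%.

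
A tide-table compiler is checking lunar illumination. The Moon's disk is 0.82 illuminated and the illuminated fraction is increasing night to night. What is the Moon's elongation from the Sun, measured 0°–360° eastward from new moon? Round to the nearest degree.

From f = (1 − cos θ)/2: cos θ = 1 − 2×0.82 = -0.640; arccos → 129.8°.
The Moon is waxing (0°–180°), so θ = 129.8° directly.

130°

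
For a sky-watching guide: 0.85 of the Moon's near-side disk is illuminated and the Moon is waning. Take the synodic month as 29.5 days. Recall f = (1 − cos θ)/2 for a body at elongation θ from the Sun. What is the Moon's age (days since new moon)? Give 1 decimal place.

18.5 days

cos θ = 1 − 2f = -0.700, giving a principal value of 134.4°.
Waning ⇒ past full, so θ = 360° − 134.4° = 225.6°.
At 360°/29.5 d per day, 225.6° corresponds to 18.48 days.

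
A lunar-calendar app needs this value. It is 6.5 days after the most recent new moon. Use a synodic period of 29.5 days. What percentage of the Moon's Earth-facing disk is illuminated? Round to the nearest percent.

41%

Elongation θ = 360° × 6.5/29.5 ≈ 79.3°.
With cos θ = 0.185, the lit fraction is (1 − 0.185)/2 ≈ 0.407, so 41%.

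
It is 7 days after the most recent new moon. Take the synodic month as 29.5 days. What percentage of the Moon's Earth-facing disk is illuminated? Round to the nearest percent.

Phase angle: θ = 360°·(7 d)/(29.5 d) = 85.4°.
With cos θ = 0.080, the lit fraction is (1 − 0.080)/2 ≈ 0.460, so 46%.

46%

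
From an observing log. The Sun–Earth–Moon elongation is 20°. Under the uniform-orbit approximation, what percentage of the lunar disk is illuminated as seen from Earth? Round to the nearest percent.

f = (1 − cos 20°)/2 = (1 − 0.940)/2 ≈ 0.030, i.e. 3%.

3%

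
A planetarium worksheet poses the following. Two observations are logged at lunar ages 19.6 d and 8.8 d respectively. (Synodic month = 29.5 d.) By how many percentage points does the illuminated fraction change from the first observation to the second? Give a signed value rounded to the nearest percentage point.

θ₁ = 360° × 19.6/29.5 = 239.2°, f₁ = (1 − cos θ₁)/2 = 0.756.
θ₂ = 360° × 8.8/29.5 = 107.4°, f₂ = (1 − cos θ₂)/2 = 0.649.
Change = f₂ − f₁ = -0.107 → -11 percentage points.

-11 pp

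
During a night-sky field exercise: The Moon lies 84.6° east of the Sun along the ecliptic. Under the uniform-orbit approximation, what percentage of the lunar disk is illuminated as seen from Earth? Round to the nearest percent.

Half-versine of 84.6°: (1 − 0.094)/2 = 0.453, i.e. 45%.

45%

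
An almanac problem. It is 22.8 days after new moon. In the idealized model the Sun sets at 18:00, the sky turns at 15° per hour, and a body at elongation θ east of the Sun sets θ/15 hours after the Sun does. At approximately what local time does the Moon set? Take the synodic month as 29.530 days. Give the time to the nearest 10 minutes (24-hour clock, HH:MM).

12:30

Elongation θ = 360° × 22.8/29.530 ≈ 278.0°.
At 15° of sky rotation per hour, 278.0° corresponds to a 18.53 h lag.
18:00 + 18.530 h ≈ 12:32 → 12:30 to the nearest ten minutes.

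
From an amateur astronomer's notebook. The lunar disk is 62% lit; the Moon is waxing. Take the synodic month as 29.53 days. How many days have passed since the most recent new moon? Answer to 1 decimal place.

8.5 days

cos θ = 1 − 2f = -0.240, giving a principal value of 103.9°.
Before full moon the principal value applies: θ = 103.9°.
Age = 29.53 × 103.9°/360° ≈ 8.52 days.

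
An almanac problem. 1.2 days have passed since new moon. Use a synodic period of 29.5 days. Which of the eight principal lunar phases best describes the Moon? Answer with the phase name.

θ ≈ 360° × 1.2/29.5 = 15°, which falls in the new moon sector.

new moon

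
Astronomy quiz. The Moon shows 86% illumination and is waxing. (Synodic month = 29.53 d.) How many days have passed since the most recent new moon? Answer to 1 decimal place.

11.2 days

cos θ = 1 − 2f = -0.720, giving a principal value of 136.1°.
Waxing ⇒ before full, so θ = 136.1°.
Age = 29.53 × 136.1°/360° ≈ 11.16 days.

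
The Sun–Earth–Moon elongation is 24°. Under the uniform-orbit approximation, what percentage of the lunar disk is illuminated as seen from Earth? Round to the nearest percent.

cos 24° = 0.914, so f = (1 − 0.914)/2 = 0.043, i.e. 4%.

4%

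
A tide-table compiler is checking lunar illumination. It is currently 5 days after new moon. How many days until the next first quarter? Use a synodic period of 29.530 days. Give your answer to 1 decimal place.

2.4 days

First quarter is 0.25 of the way through the cycle: age 0.25 × 29.530 = 7.383 d.
That is 7.383 − 5 = 2.383 days ahead.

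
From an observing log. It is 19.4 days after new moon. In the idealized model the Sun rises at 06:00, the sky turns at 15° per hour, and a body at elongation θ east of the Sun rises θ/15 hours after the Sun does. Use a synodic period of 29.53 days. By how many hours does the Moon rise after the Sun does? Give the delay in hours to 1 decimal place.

Phase angle: θ = 360°·(19.4 d)/(29.53 d) = 236.5°.
The Moon trails the Sun by θ/15 = 236.5/15 ≈ 15.77 hours.
So the Moon rises 15.77 h after the Sun.

15.8 h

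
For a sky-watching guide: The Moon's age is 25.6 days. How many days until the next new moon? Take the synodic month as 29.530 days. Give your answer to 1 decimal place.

The next new moon completes the synodic month: 29.530 − 25.6 = 3.930 days.

3.9 days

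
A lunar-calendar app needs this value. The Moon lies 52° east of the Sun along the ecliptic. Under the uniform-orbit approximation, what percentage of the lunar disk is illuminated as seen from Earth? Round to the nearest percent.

19%

Half-versine of 52°: (1 − 0.616)/2 = 0.192, i.e. 19%.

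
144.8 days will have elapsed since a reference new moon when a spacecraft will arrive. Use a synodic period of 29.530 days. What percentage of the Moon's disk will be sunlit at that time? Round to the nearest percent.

Reduce mod P: 144.8 − 4×29.530 = 26.68 d into the current lunation.
Elongation θ = 360° × 26.68/29.530 ≈ 325.3°.
cos 325.3° = 0.822, so f = (1 − 0.822)/2 = 0.089, so 9%.

9%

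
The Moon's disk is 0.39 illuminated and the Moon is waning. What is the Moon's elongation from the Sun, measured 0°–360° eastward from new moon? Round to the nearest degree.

283°

Invert f = (1 − cos θ)/2 to get cos θ = 1 − 2(0.39) = 0.220, hence θ₀ = arccos 0.220 = 77.3°.
Since the Moon is past full (waning), take the reflex angle: θ = 360° − 77.3° = 282.7°.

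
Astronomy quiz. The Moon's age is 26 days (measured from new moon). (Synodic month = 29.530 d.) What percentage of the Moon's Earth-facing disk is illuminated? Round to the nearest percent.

13%

Elongation θ = 360° × 26/29.530 ≈ 317.0°.
cos 317.0° = 0.731, so f = (1 − 0.731)/2 = 0.135, so 13%.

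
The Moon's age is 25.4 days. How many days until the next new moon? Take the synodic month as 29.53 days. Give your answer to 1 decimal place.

The next new moon completes the synodic month: 29.53 − 25.4 = 4.130 days.

4.1 days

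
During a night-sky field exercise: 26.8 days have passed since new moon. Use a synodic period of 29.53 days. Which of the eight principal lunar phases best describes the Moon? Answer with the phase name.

At 26.8/29.53 of the cycle, θ ≈ 327° — the waning crescent range.

waning crescent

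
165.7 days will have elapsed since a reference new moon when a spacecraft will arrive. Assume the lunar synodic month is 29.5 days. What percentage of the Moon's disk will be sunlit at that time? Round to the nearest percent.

87%

Reduce mod P: 165.7 − 5×29.5 = 18.20 d into the current lunation.
The Moon has covered 18.20/29.5 of its cycle, so θ ≈ 360° × 18.20/29.5 = 222.1°.
With cos θ = (-0.742), the lit fraction is (1 − (-0.742))/2 ≈ 0.871, so 87%.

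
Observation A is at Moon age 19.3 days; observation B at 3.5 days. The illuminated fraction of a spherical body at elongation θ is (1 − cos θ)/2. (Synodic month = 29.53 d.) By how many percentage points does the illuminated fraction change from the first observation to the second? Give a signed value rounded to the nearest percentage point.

-65 pp

θ₁ = 360° × 19.3/29.53 = 235.3°, f₁ = (1 − cos θ₁)/2 = 0.785.
θ₂ = 360° × 3.5/29.53 = 42.7°, f₂ = (1 − cos θ₂)/2 = 0.132.
Change = f₂ − f₁ = -0.652 → -65 percentage points.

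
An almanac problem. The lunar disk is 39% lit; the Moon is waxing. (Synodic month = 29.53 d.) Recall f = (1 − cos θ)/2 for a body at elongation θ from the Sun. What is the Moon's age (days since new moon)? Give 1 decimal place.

6.3 days

cos θ = 1 − 2f = 0.220, giving a principal value of 77.3°.
Before full moon the principal value applies: θ = 77.3°.
That fraction of the synodic month is 77.3/360 × 29.53 d ≈ 6.34 d.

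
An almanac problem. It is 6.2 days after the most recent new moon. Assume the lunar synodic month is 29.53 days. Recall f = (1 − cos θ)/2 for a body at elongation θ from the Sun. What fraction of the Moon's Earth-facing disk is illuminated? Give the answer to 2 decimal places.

0.38

Elongation θ = 360° × 6.2/29.53 ≈ 75.6°.
With cos θ = 0.249, the lit fraction is (1 − 0.249)/2 ≈ 0.376.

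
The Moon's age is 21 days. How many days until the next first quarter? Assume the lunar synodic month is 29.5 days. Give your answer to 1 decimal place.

15.9 days

First quarter occurs at elongation 90°, i.e. at age 29.5 × 90/360 = 7.375 d.
This lunation's first quarter (7.375 d) has passed, so add one period: 36.875 − 21 = 15.875 days.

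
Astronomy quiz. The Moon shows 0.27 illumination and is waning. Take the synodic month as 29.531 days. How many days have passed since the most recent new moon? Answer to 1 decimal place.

24.4 days

cos θ = 1 − 2f = 0.460, giving a principal value of 62.6°.
Since the Moon is past full (waning), take the reflex angle: θ = 360° − 62.6° = 297.4°.
At 360°/29.531 d per day, 297.4° corresponds to 24.39 days.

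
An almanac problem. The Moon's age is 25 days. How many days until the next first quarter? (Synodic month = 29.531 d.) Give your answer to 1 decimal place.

First quarter occurs at elongation 90°, i.e. at age 29.531 × 90/360 = 7.383 d.
Already past this cycle's first quarter; the next is at 7.383 + 29.531 = 36.914 d, so 36.914 − 25 = 11.914 days.

11.9 days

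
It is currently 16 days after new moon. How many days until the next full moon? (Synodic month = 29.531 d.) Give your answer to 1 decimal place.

Full moon is 0.5 of the way through the cycle: age 0.5 × 29.531 = 14.765 d.
This lunation's full moon (14.765 d) has passed, so add one period: 44.296 − 16 = 28.296 days.

28.3 days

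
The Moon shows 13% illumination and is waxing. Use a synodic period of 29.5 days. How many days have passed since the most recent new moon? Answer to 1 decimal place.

3.5 days

cos θ = 1 − 2f = 0.740, giving a principal value of 42.3°.
The Moon is waxing (0°–180°), so θ = 42.3° directly.
At 360°/29.5 d per day, 42.3° corresponds to 3.46 days.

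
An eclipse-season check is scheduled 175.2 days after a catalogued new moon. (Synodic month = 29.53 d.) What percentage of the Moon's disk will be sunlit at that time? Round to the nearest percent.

4%

Reduce mod P: 175.2 − 5×29.53 = 27.55 d into the current lunation.
Elongation θ = 360° × 27.55/29.53 ≈ 335.9°.
Illuminated fraction = (1 − cos 335.9°)/2 = (1 − 0.913)/2 ≈ 0.044, so 4%.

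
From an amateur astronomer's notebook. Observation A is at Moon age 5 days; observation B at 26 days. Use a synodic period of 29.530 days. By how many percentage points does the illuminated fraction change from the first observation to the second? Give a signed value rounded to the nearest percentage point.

θ₁ = 360° × 5/29.530 = 61.0°, f₁ = (1 − cos θ₁)/2 = 0.257.
θ₂ = 360° × 26/29.530 = 317.0°, f₂ = (1 − cos θ₂)/2 = 0.135.
Change = f₂ − f₁ = -0.123 → -12 percentage points.

-12 percentage points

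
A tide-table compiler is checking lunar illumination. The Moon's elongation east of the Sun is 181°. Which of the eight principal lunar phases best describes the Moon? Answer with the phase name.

The full moon sector spans roughly 158°–202°; 181° falls inside it.

full moon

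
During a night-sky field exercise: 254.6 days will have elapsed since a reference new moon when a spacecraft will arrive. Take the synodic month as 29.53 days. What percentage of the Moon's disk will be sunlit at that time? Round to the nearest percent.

Reduce mod P: 254.6 − 8×29.53 = 18.36 d into the current lunation.
Phase angle: θ = 360°·(18.36 d)/(29.53 d) = 223.8°.
With cos θ = (-0.721), the lit fraction is (1 − (-0.721))/2 ≈ 0.861, so 86%.

86%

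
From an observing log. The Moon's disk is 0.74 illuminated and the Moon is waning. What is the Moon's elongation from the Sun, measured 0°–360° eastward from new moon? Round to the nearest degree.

From f = (1 − cos θ)/2: cos θ = 1 − 2×0.74 = -0.480; arccos → 118.7°.
Since the Moon is past full (waning), take the reflex angle: θ = 360° − 118.7° = 241.3°.

241°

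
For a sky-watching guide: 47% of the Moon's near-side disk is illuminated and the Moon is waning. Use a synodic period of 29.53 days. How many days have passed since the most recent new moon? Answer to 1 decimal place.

22.4 days

Invert f = (1 − cos θ)/2 to get cos θ = 1 − 2(0.47) = 0.060, hence θ₀ = arccos 0.060 = 86.6°.
A waning Moon lies in 180°–360°, so θ = 360° − 86.6° = 273.4°.
That fraction of the synodic month is 273.4/360 × 29.53 d ≈ 22.43 d.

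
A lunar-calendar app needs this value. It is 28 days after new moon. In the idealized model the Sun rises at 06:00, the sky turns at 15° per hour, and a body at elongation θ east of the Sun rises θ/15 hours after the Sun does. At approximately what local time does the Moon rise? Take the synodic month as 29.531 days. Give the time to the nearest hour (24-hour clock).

05:00

Elongation θ = 360° × 28/29.531 ≈ 341.3°.
Delay after the Sun = 341.3° / (15°/h) ≈ 22.76 h.
06:00 + 22.76 h ≈ 04:45 → 05:00 to the nearest hour.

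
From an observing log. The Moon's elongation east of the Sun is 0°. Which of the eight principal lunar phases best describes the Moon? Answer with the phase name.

new moon

0° lies in the new moon sector of the 8-phase cycle.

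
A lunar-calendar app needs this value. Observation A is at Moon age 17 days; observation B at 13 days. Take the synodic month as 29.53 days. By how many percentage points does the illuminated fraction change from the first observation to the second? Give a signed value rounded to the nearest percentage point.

+2 pp

θ₁ = 360° × 17/29.53 = 207.2°, f₁ = (1 − cos θ₁)/2 = 0.945.
θ₂ = 360° × 13/29.53 = 158.5°, f₂ = (1 − cos θ₂)/2 = 0.965.
Change = f₂ − f₁ = +0.021 → +2 percentage points.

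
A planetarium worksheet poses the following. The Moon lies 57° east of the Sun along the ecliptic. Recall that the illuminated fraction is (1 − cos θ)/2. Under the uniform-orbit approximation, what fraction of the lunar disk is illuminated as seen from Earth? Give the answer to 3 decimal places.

Half-versine of 57°: (1 − 0.545)/2 = 0.228.

0.228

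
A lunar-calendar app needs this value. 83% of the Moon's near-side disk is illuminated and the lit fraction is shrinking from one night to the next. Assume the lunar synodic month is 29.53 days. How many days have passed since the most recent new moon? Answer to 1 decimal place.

From f = (1 − cos θ)/2: cos θ = 1 − 2×0.83 = -0.660; arccos → 131.3°.
Since the Moon is past full (waning), take the reflex angle: θ = 360° − 131.3° = 228.7°.
At 360°/29.53 d per day, 228.7° corresponds to 18.76 days.

18.8 days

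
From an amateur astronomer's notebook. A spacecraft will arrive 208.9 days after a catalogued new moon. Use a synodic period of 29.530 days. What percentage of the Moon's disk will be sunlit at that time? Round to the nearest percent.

5%

208.9 d spans 7 complete synodic months (7 × 29.530 = 206.71 d) plus 2.19 d.
Elongation θ = 360° × 2.19/29.530 ≈ 26.7°.
cos 26.7° = 0.893, so f = (1 − 0.893)/2 = 0.053, so 5%.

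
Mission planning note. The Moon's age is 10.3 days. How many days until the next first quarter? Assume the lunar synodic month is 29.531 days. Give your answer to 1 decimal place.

First quarter is 0.25 of the way through the cycle: age 0.25 × 29.531 = 7.383 d.
Already past this cycle's first quarter; the next is at 7.383 + 29.531 = 36.914 d, so 36.914 − 10.3 = 26.614 days.

26.6 days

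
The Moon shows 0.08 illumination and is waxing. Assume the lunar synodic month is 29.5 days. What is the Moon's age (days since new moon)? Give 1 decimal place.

cos θ = 1 − 2f = 0.840, giving a principal value of 32.9°.
Before full moon the principal value applies: θ = 32.9°.
That fraction of the synodic month is 32.9/360 × 29.5 d ≈ 2.69 d.

2.7 days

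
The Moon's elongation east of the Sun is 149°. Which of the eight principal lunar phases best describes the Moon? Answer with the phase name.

waxing gibbous

The waxing gibbous sector spans roughly 112°–158°; 149° falls inside it.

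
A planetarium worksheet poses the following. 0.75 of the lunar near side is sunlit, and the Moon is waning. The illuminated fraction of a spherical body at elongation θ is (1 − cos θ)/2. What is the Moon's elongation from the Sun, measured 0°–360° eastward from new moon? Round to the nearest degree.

cos θ = 1 − 2f = -0.500, giving a principal value of 120.0°.
A waning Moon lies in 180°–360°, so θ = 360° − 120.0° = 240.0°.

240°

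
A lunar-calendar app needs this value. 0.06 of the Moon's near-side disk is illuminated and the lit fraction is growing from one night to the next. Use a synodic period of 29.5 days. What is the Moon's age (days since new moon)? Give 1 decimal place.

cos θ = 1 − 2f = 0.880, giving a principal value of 28.4°.
Waxing ⇒ before full, so θ = 28.4°.
That fraction of the synodic month is 28.4/360 × 29.5 d ≈ 2.32 d.

2.3 days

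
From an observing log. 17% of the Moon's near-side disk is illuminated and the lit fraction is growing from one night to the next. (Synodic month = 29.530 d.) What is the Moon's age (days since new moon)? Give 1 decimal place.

cos θ = 1 − 2f = 0.660, giving a principal value of 48.7°.
The Moon is waxing (0°–180°), so θ = 48.7° directly.
That fraction of the synodic month is 48.7/360 × 29.530 d ≈ 3.99 d.

4.0 days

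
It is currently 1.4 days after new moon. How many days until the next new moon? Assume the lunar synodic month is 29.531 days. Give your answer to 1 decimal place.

28.1 days

The next new moon completes the synodic month: 29.531 − 1.4 = 28.131 days.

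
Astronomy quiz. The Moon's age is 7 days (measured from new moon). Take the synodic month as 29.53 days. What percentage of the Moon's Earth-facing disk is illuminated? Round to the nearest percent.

Phase angle: θ = 360°·(7 d)/(29.53 d) = 85.3°.
cos 85.3° = 0.081, so f = (1 − 0.081)/2 = 0.459, so 46%.

46%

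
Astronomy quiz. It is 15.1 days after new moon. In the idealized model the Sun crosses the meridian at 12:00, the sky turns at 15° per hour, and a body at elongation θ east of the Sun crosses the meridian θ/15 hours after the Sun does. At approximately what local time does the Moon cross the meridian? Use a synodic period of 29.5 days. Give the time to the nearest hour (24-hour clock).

The Moon has covered 15.1/29.5 of its cycle, so θ ≈ 360° × 15.1/29.5 = 184.3°.
The Moon trails the Sun by θ/15 = 184.3/15 ≈ 12.28 hours.
12:00 + 12.28 h ≈ 00:17 → 00:00 to the nearest hour.

00:00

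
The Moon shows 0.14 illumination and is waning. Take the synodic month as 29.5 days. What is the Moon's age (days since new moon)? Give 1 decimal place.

cos θ = 1 − 2f = 0.720, giving a principal value of 43.9°.
A waning Moon lies in 180°–360°, so θ = 360° − 43.9° = 316.1°.
That fraction of the synodic month is 316.1/360 × 29.5 d ≈ 25.90 d.

25.9 days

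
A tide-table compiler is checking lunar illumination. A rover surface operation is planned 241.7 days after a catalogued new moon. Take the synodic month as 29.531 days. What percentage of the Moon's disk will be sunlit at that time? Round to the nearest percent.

30%

Reduce mod P: 241.7 − 8×29.531 = 5.45 d into the current lunation.
Elongation θ = 360° × 5.45/29.531 ≈ 66.5°.
cos 66.5° = 0.399, so f = (1 − 0.399)/2 = 0.300, so 30%.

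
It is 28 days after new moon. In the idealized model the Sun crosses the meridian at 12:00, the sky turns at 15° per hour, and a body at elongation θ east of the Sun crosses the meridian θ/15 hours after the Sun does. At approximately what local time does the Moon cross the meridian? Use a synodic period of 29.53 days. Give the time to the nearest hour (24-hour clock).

11:00

Phase angle: θ = 360°·(28 d)/(29.53 d) = 341.3°.
The Moon trails the Sun by θ/15 = 341.3/15 ≈ 22.76 hours.
12:00 + 22.76 h ≈ 10:45 → 11:00 to the nearest hour.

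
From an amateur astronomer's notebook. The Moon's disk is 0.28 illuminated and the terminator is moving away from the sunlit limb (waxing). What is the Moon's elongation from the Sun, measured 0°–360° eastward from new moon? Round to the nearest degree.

64°

From f = (1 − cos θ)/2: cos θ = 1 − 2×0.28 = 0.440; arccos → 63.9°.
Waxing ⇒ before full, so θ = 63.9°.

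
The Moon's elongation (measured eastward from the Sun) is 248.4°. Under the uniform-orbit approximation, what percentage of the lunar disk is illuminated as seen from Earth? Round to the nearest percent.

68%

f = (1 − cos 248.4°)/2 = (1 − (-0.368))/2 ≈ 0.684, i.e. 68%.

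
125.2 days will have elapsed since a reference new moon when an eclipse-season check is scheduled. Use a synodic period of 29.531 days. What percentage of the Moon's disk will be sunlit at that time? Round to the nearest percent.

125.2/29.531 = 4.240 lunations, so 4 complete cycles and 7.08 d into the next.
The Moon has covered 7.08/29.531 of its cycle, so θ ≈ 360° × 7.08/29.531 = 86.3°.
Illuminated fraction = (1 − cos 86.3°)/2 = (1 − 0.065)/2 ≈ 0.467, so 47%.

47%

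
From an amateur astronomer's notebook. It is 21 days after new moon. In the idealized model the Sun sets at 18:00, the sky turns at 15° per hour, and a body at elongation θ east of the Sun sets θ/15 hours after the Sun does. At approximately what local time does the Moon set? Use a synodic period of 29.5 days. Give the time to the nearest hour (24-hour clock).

The Moon has covered 21/29.5 of its cycle, so θ ≈ 360° × 21/29.5 = 256.3°.
The Moon trails the Sun by θ/15 = 256.3/15 ≈ 17.08 hours.
18:00 + 17.08 h ≈ 11:05 → 11:00 to the nearest hour.

11:00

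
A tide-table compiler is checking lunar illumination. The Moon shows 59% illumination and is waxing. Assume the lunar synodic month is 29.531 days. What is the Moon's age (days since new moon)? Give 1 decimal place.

8.2 days

cos θ = 1 − 2f = -0.180, giving a principal value of 100.4°.
The Moon is waxing (0°–180°), so θ = 100.4° directly.
That fraction of the synodic month is 100.4/360 × 29.531 d ≈ 8.23 d.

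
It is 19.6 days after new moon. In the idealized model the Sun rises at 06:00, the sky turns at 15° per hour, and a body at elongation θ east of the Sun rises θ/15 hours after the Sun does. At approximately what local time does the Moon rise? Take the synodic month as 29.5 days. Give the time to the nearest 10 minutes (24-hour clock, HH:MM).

22:00

The Moon has covered 19.6/29.5 of its cycle, so θ ≈ 360° × 19.6/29.5 = 239.2°.
At 15° of sky rotation per hour, 239.2° corresponds to a 15.95 h lag.
06:00 + 15.946 h ≈ 21:57 → 22:00 to the nearest ten minutes.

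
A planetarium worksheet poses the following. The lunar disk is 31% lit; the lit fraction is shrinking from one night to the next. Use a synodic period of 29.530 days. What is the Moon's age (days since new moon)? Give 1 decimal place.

24.0 days

From f = (1 − cos θ)/2: cos θ = 1 − 2×0.31 = 0.380; arccos → 67.7°.
A waning Moon lies in 180°–360°, so θ = 360° − 67.7° = 292.3°.
That fraction of the synodic month is 292.3/360 × 29.530 d ≈ 23.98 d.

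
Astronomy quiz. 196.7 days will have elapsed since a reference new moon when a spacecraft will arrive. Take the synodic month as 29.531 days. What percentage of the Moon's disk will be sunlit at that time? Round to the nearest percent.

196.7/29.531 = 6.661 lunations, so 6 complete cycles and 19.51 d into the next.
Phase angle: θ = 360°·(19.51 d)/(29.531 d) = 237.9°.
Illuminated fraction = (1 − cos 237.9°)/2 = (1 − (-0.532))/2 ≈ 0.766, so 77%.

77%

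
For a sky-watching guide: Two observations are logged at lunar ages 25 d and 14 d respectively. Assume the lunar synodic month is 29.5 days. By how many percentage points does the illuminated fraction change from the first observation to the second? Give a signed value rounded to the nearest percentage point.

θ₁ = 360° × 25/29.5 = 305.1°, f₁ = (1 − cos θ₁)/2 = 0.213.
θ₂ = 360° × 14/29.5 = 170.8°, f₂ = (1 − cos θ₂)/2 = 0.994.
Change = f₂ − f₁ = +0.781 → +78 percentage points.

+78 pp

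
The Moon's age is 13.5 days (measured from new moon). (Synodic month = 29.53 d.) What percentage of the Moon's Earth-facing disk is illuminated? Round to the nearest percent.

98%

The Moon has covered 13.5/29.53 of its cycle, so θ ≈ 360° × 13.5/29.53 = 164.6°.
With cos θ = (-0.964), the lit fraction is (1 − (-0.964))/2 ≈ 0.982, so 98%.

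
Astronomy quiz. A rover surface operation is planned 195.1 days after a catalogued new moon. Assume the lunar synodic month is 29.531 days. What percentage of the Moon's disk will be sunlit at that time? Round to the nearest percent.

Reduce mod P: 195.1 − 6×29.531 = 17.91 d into the current lunation.
Elongation θ = 360° × 17.91/29.531 ≈ 218.4°.
Illuminated fraction = (1 − cos 218.4°)/2 = (1 − (-0.784))/2 ≈ 0.892, so 89%.

89%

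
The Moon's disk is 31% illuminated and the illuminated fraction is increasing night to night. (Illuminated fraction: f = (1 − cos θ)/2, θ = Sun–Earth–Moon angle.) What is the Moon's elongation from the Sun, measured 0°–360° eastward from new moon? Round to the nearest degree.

68°

From f = (1 − cos θ)/2: cos θ = 1 − 2×0.31 = 0.380; arccos → 67.7°.
Waxing ⇒ before full, so θ = 67.7°.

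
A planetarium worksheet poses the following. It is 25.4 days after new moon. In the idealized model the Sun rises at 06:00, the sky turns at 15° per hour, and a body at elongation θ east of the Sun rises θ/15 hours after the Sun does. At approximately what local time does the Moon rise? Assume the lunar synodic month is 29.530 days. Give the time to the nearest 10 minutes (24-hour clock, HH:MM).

Phase angle: θ = 360°·(25.4 d)/(29.530 d) = 309.7°.
At 15° of sky rotation per hour, 309.7° corresponds to a 20.64 h lag.
06:00 + 20.643 h ≈ 02:39 → 02:40 to the nearest ten minutes.

02:40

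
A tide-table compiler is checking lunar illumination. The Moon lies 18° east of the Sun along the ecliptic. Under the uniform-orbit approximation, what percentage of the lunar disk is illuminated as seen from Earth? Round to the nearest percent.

2%

Half-versine of 18°: (1 − 0.951)/2 = 0.024, i.e. 2%.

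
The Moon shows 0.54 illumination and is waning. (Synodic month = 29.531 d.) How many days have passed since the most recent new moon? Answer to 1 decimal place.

From f = (1 − cos θ)/2: cos θ = 1 − 2×0.54 = -0.080; arccos → 94.6°.
Since the Moon is past full (waning), take the reflex angle: θ = 360° − 94.6° = 265.4°.
Age = 29.531 × 265.4°/360° ≈ 21.77 days.

21.8 days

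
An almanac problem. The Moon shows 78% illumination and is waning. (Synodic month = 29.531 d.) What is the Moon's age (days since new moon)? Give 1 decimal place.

From f = (1 − cos θ)/2: cos θ = 1 − 2×0.78 = -0.560; arccos → 124.1°.
Waning ⇒ past full, so θ = 360° − 124.1° = 235.9°.
Age = 29.531 × 235.9°/360° ≈ 19.35 days.

19.4 days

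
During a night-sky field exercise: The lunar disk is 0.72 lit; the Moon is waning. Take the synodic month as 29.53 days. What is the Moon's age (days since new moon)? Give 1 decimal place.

cos θ = 1 − 2f = -0.440, giving a principal value of 116.1°.
Waning ⇒ past full, so θ = 360° − 116.1° = 243.9°.
At 360°/29.53 d per day, 243.9° corresponds to 20.01 days.

20.0 days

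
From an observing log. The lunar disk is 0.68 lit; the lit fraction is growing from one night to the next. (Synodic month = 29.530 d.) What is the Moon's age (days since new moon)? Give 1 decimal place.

Invert f = (1 − cos θ)/2 to get cos θ = 1 − 2(0.68) = -0.360, hence θ₀ = arccos -0.360 = 111.1°.
Before full moon the principal value applies: θ = 111.1°.
That fraction of the synodic month is 111.1/360 × 29.530 d ≈ 9.11 d.

9.1 days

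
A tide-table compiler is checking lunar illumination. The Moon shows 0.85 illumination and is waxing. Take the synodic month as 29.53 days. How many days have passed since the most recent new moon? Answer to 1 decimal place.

From f = (1 − cos θ)/2: cos θ = 1 − 2×0.85 = -0.700; arccos → 134.4°.
The Moon is waxing (0°–180°), so θ = 134.4° directly.
Age = 29.53 × 134.4°/360° ≈ 11.03 days.

11.0 days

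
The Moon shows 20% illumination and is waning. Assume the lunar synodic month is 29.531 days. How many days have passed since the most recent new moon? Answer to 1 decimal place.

cos θ = 1 − 2f = 0.600, giving a principal value of 53.1°.
A waning Moon lies in 180°–360°, so θ = 360° − 53.1° = 306.9°.
Age = 29.531 × 306.9°/360° ≈ 25.17 days.

25.2 days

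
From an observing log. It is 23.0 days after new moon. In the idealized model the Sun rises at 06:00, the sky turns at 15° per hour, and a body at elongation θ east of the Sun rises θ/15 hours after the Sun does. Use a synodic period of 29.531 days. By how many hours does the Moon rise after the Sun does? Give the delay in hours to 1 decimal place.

18.7 h

Phase angle: θ = 360°·(23.0 d)/(29.531 d) = 280.4°.
Delay after the Sun = 280.4° / (15°/h) ≈ 18.69 h.
So the Moon rises 18.69 h after the Sun.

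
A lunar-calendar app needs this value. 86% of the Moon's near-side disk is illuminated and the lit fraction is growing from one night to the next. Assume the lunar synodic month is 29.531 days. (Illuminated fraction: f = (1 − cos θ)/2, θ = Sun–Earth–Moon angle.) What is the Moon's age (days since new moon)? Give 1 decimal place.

cos θ = 1 − 2f = -0.720, giving a principal value of 136.1°.
Before full moon the principal value applies: θ = 136.1°.
At 360°/29.531 d per day, 136.1° corresponds to 11.16 days.

11.2 days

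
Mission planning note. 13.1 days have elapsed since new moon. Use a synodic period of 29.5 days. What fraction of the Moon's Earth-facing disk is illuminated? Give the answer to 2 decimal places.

0.97

The Moon has covered 13.1/29.5 of its cycle, so θ ≈ 360° × 13.1/29.5 = 159.9°.
With cos θ = (-0.939), the lit fraction is (1 − (-0.939))/2 ≈ 0.969.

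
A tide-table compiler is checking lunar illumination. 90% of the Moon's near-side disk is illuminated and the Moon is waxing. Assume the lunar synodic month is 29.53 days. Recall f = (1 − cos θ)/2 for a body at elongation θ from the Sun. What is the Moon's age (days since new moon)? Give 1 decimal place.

From f = (1 − cos θ)/2: cos θ = 1 − 2×0.90 = -0.800; arccos → 143.1°.
Waxing ⇒ before full, so θ = 143.1°.
Age = 29.53 × 143.1°/360° ≈ 11.74 days.

11.7 days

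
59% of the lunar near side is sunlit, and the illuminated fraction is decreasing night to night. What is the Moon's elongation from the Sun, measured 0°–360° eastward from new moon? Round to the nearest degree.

Invert f = (1 − cos θ)/2 to get cos θ = 1 − 2(0.59) = -0.180, hence θ₀ = arccos -0.180 = 100.4°.
Waning ⇒ past full, so θ = 360° − 100.4° = 259.6°.

260°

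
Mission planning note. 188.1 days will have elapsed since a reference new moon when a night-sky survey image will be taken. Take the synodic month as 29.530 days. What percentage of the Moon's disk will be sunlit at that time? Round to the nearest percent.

Reduce mod P: 188.1 − 6×29.530 = 10.92 d into the current lunation.
Elongation θ = 360° × 10.92/29.530 ≈ 133.1°.
With cos θ = (-0.684), the lit fraction is (1 − (-0.684))/2 ≈ 0.842, so 84%.

84%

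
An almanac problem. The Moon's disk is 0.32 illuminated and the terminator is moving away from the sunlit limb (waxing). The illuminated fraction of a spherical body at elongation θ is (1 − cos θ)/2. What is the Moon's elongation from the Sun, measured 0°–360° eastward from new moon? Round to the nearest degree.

69°

From f = (1 − cos θ)/2: cos θ = 1 − 2×0.32 = 0.360; arccos → 68.9°.
Before full moon the principal value applies: θ = 68.9°.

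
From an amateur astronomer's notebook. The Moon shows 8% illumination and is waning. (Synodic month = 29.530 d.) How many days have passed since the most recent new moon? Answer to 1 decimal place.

26.8 days

cos θ = 1 − 2f = 0.840, giving a principal value of 32.9°.
Waning ⇒ past full, so θ = 360° − 32.9° = 327.1°.
That fraction of the synodic month is 327.1/360 × 29.530 d ≈ 26.83 d.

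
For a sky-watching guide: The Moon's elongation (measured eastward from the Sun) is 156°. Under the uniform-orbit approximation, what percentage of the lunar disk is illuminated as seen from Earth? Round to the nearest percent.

96%

f = (1 − cos 156°)/2 = (1 − (-0.914))/2 ≈ 0.957, i.e. 96%.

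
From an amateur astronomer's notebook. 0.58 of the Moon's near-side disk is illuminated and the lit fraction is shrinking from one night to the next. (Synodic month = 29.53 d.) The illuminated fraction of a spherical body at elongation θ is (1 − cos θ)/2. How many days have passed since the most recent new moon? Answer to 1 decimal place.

From f = (1 − cos θ)/2: cos θ = 1 − 2×0.58 = -0.160; arccos → 99.2°.
Waning ⇒ past full, so θ = 360° − 99.2° = 260.8°.
That fraction of the synodic month is 260.8/360 × 29.53 d ≈ 21.39 d.

21.4 days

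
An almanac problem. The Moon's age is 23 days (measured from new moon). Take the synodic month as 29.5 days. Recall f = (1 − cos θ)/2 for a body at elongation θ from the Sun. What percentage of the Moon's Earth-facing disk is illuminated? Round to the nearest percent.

41%

Elongation θ = 360° × 23/29.5 ≈ 280.7°.
With cos θ = 0.185, the lit fraction is (1 − 0.185)/2 ≈ 0.407, so 41%.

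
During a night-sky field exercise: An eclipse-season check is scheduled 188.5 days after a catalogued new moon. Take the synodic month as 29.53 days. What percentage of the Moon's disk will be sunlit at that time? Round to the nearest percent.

188.5 d spans 6 complete synodic months (6 × 29.53 = 177.18 d) plus 11.32 d.
Phase angle: θ = 360°·(11.32 d)/(29.53 d) = 138.0°.
With cos θ = (-0.743), the lit fraction is (1 − (-0.743))/2 ≈ 0.872, so 87%.

87%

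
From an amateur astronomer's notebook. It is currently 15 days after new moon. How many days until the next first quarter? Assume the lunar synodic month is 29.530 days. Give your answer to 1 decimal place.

21.9 days

First quarter is 0.25 of the way through the cycle: age 0.25 × 29.530 = 7.383 d.
This lunation's first quarter (7.383 d) has passed, so add one period: 36.913 − 15 = 21.913 days.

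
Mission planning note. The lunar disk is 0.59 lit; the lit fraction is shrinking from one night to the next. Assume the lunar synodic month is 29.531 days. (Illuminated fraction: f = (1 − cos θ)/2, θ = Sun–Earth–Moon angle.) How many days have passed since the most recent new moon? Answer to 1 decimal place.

Invert f = (1 − cos θ)/2 to get cos θ = 1 − 2(0.59) = -0.180, hence θ₀ = arccos -0.180 = 100.4°.
A waning Moon lies in 180°–360°, so θ = 360° − 100.4° = 259.6°.
That fraction of the synodic month is 259.6/360 × 29.531 d ≈ 21.30 d.

21.3 days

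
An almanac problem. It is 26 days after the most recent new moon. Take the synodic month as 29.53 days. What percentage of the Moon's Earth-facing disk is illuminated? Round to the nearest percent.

Phase angle: θ = 360°·(26 d)/(29.53 d) = 317.0°.
With cos θ = 0.731, the lit fraction is (1 − 0.731)/2 ≈ 0.135, so 13%.

13%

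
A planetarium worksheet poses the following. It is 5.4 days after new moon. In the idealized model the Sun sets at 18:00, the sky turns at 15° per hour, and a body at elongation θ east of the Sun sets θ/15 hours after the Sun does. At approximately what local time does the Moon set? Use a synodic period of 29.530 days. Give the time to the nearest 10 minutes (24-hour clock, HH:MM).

Phase angle: θ = 360°·(5.4 d)/(29.530 d) = 65.8°.
At 15° of sky rotation per hour, 65.8° corresponds to a 4.39 h lag.
18:00 + 4.389 h ≈ 22:23 → 22:20 to the nearest ten minutes.

22:20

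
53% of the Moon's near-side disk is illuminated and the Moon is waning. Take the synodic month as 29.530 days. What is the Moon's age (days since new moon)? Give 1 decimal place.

21.9 days

Invert f = (1 − cos θ)/2 to get cos θ = 1 − 2(0.53) = -0.060, hence θ₀ = arccos -0.060 = 93.4°.
Since the Moon is past full (waning), take the reflex angle: θ = 360° − 93.4° = 266.6°.
At 360°/29.530 d per day, 266.6° corresponds to 21.87 days.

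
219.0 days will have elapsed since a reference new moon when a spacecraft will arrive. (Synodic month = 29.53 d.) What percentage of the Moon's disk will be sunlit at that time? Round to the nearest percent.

219.0 d spans 7 complete synodic months (7 × 29.53 = 206.71 d) plus 12.29 d.
Phase angle: θ = 360°·(12.29 d)/(29.53 d) = 149.8°.
With cos θ = (-0.865), the lit fraction is (1 − (-0.865))/2 ≈ 0.932, so 93%.

93%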